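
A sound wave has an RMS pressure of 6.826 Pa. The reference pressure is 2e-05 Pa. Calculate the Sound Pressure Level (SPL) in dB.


Given values:
  p = 6.826 Pa
  p_ref = 2e-05 Pa
Formula: SPL = 20 * log10(p / p_ref)
Compute ratio: p / p_ref = 6.826 / 2e-05 = 341300
Compute log10: log10(341300) = 5.533136
Multiply: SPL = 20 * 5.533136 = 110.66

110.66 dB


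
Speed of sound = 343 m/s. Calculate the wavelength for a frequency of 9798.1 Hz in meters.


Given values:
  c = 343 m/s, f = 9798.1 Hz
Formula: lambda = c / f
lambda = 343 / 9798.1
lambda = 0.035

0.035 m


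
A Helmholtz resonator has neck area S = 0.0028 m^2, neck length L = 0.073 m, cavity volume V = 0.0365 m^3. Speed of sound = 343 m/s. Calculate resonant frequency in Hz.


Given values:
  S = 0.0028 m^2, L = 0.073 m, V = 0.0365 m^3, c = 343 m/s
Formula: f = (c / (2*pi)) * sqrt(S / (V * L))
Compute V * L = 0.0365 * 0.073 = 0.0026645
Compute S / (V * L) = 0.0028 / 0.0026645 = 1.0509
Compute sqrt(1.0509) = 1.025134
Compute c / (2*pi) = 343 / 6.283185 = 54.590148
f = 54.590148 * 1.025134 = 55.96

55.96 Hz


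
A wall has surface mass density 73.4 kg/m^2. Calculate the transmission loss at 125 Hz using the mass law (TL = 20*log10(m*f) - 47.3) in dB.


Given values:
  m = 73.4 kg/m^2, f = 125 Hz
Formula: TL = 20 * log10(m * f) - 47.3
Compute m * f = 73.4 * 125 = 9175.0
Compute log10(9175.0) = 3.962606
Compute 20 * 3.962606 = 79.2521
TL = 79.2521 - 47.3 = 31.95

31.95 dB


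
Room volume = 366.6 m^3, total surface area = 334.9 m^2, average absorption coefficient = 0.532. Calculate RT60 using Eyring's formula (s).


Given values:
  V = 366.6 m^3, S = 334.9 m^2, alpha = 0.532
Formula: RT60 = 0.161 * V / (-S * ln(1 - alpha))
Compute ln(1 - 0.532) = ln(0.468) = -0.759287
Denominator: -334.9 * -0.759287 = 254.2852
Numerator: 0.161 * 366.6 = 59.0226
RT60 = 59.0226 / 254.2852 = 0.232

0.232 s


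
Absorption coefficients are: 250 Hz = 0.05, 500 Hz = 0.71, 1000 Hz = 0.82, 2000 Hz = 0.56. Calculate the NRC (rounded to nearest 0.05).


Given values:
  a_250 = 0.05, a_500 = 0.71
  a_1000 = 0.82, a_2000 = 0.56
Formula: NRC = (a250 + a500 + a1000 + a2000) / 4
Sum = 0.05 + 0.71 + 0.82 + 0.56 = 2.14
NRC = 2.14 / 4 = 0.535
Rounded to nearest 0.05: 0.55

0.55


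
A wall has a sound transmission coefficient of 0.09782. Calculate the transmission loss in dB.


Given values:
  tau = 0.09782
Formula: TL = 10 * log10(1 / tau)
Compute 1 / tau = 1 / 0.09782 = 10.2229
Compute log10(10.2229) = 1.009574
TL = 10 * 1.009574 = 10.1

10.1 dB


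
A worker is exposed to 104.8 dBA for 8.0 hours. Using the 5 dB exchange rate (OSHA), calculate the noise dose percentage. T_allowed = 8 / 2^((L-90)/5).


Given values:
  L = 104.8 dBA, T = 8.0 hours
Formula: T_allowed = 8 / 2^((L - 90) / 5)
Compute exponent: (104.8 - 90) / 5 = 2.96
Compute 2^(2.96) = 7.78124
T_allowed = 8 / 7.78124 = 1.028114 hours
Dose = (T / T_allowed) * 100
Dose = (8.0 / 1.028114) * 100 = 778.12

778.12 %


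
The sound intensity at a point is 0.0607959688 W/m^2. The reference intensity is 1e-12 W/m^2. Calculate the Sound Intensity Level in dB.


Given values:
  I = 0.0607959688 W/m^2
  I_ref = 1e-12 W/m^2
Formula: SIL = 10 * log10(I / I_ref)
Compute ratio: I / I_ref = 60795968800
Compute log10: log10(60795968800) = 10.783875
Multiply: SIL = 10 * 10.783875 = 107.84

107.84 dB


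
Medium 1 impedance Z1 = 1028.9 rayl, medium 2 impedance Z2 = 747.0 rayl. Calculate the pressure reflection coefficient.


Given values:
  Z1 = 1028.9 rayl, Z2 = 747.0 rayl
Formula: R = (Z2 - Z1) / (Z2 + Z1)
Numerator: Z2 - Z1 = 747.0 - 1028.9 = -281.9
Denominator: Z2 + Z1 = 747.0 + 1028.9 = 1775.9
R = -281.9 / 1775.9 = -0.1587

-0.1587


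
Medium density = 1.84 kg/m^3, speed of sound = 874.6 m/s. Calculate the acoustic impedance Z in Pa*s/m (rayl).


Given values:
  rho = 1.84 kg/m^3
  c = 874.6 m/s
Formula: Z = rho * c
Z = 1.84 * 874.6
Z = 1609.26

1609.26 rayl


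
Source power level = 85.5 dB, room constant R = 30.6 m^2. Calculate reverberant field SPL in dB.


Given values:
  Lw = 85.5 dB, R = 30.6 m^2
Formula: SPL = Lw + 10 * log10(4 / R)
Compute 4 / R = 4 / 30.6 = 0.130719
Compute 10 * log10(0.130719) = -8.8366
SPL = 85.5 + (-8.8366) = 76.66

76.66 dB


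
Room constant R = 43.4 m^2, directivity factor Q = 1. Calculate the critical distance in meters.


Given values:
  R = 43.4 m^2, Q = 1
Formula: d_c = 0.141 * sqrt(Q * R)
Compute Q * R = 1 * 43.4 = 43.4
Compute sqrt(43.4) = 6.5879
d_c = 0.141 * 6.5879 = 0.929

0.929 m


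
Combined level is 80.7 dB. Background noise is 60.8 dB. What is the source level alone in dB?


Given values:
  L_total = 80.7 dB, L_bg = 60.8 dB
Formula: L_source = 10 * log10(10^(L_total/10) - 10^(L_bg/10))
Convert to linear:
  10^(80.7/10) = 117489755.494
  10^(60.8/10) = 1202264.4346
Difference: 117489755.494 - 1202264.4346 = 116287491.0594
L_source = 10 * log10(116287491.0594) = 80.66

80.66 dB


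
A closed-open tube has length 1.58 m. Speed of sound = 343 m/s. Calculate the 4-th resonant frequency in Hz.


Given values:
  Tube type: closed-open, L = 1.58 m, c = 343 m/s, n = 4
Formula: f_n = (2n - 1) * c / (4 * L)
Compute 2n - 1 = 2*4 - 1 = 7
Compute 4 * L = 4 * 1.58 = 6.32
f = 7 * 343 / 6.32
f = 379.91

379.91 Hz


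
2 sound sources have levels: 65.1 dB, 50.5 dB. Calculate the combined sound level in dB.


Formula: L_total = 10 * log10( sum(10^(Li/10)) )
  Source 1: 10^(65.1/10) = 3235936.5693
  Source 2: 10^(50.5/10) = 112201.8454
Sum of linear values = 3348138.4147
L_total = 10 * log10(3348138.4147) = 65.25

65.25 dB


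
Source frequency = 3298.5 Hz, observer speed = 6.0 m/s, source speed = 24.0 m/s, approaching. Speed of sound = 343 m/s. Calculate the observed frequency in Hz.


Given values:
  f_s = 3298.5 Hz, v_o = 6.0 m/s, v_s = 24.0 m/s
  Direction: approaching
Formula: f_o = f_s * (c + v_o) / (c - v_s)
Numerator: c + v_o = 343 + 6.0 = 349.0
Denominator: c - v_s = 343 - 24.0 = 319.0
f_o = 3298.5 * 349.0 / 319.0 = 3608.7

3608.7 Hz


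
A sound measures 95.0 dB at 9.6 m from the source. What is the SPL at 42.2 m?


Given values:
  SPL1 = 95.0 dB, r1 = 9.6 m, r2 = 42.2 m
Formula: SPL2 = SPL1 - 20 * log10(r2 / r1)
Compute ratio: r2 / r1 = 42.2 / 9.6 = 4.3958
Compute log10: log10(4.3958) = 0.643038
Compute drop: 20 * 0.643038 = 12.8608
SPL2 = 95.0 - 12.8608 = 82.14

82.14 dB


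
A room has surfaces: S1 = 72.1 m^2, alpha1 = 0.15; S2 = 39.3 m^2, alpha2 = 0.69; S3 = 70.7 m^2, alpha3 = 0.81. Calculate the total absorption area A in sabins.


Given surfaces:
  Surface 1: 72.1 * 0.15 = 10.815
  Surface 2: 39.3 * 0.69 = 27.117
  Surface 3: 70.7 * 0.81 = 57.267
Formula: A = sum(Si * alpha_i)
A = 10.815 + 27.117 + 57.267
A = 95.2

95.2 sabins


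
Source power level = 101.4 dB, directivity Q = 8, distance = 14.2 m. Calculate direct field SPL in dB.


Given values:
  Lw = 101.4 dB, Q = 8, r = 14.2 m
Formula: SPL = Lw + 10 * log10(Q / (4 * pi * r^2))
Compute 4 * pi * r^2 = 4 * pi * 14.2^2 = 2533.883
Compute Q / denom = 8 / 2533.883 = 0.00315721
Compute 10 * log10(0.00315721) = -25.007
SPL = 101.4 + (-25.007) = 76.39

76.39 dB


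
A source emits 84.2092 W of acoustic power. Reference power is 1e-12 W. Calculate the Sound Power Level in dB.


Given values:
  W = 84.2092 W
  W_ref = 1e-12 W
Formula: SWL = 10 * log10(W / W_ref)
Compute ratio: W / W_ref = 84209200000000
Compute log10: log10(84209200000000) = 13.92536
Multiply: SWL = 10 * 13.92536 = 139.25

139.25 dB


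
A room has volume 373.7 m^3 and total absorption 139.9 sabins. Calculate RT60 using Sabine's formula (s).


Given values:
  V = 373.7 m^3
  A = 139.9 sabins
Formula: RT60 = 0.161 * V / A
Numerator: 0.161 * 373.7 = 60.1657
RT60 = 60.1657 / 139.9 = 0.43

0.43 s


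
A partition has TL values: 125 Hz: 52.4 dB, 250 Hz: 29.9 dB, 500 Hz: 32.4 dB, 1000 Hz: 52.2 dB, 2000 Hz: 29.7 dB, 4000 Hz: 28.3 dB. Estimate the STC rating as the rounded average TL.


Given TL values at each frequency:
  125 Hz: 52.4 dB
  250 Hz: 29.9 dB
  500 Hz: 32.4 dB
  1000 Hz: 52.2 dB
  2000 Hz: 29.7 dB
  4000 Hz: 28.3 dB
Formula: STC ~ round(average of TL values)
Sum = 52.4 + 29.9 + 32.4 + 52.2 + 29.7 + 28.3 = 224.9
Average = 224.9 / 6 = 37.48
Rounded: 37

37


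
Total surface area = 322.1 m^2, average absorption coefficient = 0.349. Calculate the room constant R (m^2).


Given values:
  S = 322.1 m^2, alpha = 0.349
Formula: R = S * alpha / (1 - alpha)
Numerator: 322.1 * 0.349 = 112.4129
Denominator: 1 - 0.349 = 0.651
R = 112.4129 / 0.651 = 172.68

172.68 m^2


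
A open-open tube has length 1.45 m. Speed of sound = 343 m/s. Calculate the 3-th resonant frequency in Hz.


Given values:
  Tube type: open-open, L = 1.45 m, c = 343 m/s, n = 3
Formula: f_n = n * c / (2 * L)
Compute 2 * L = 2 * 1.45 = 2.9
f = 3 * 343 / 2.9
f = 354.83

354.83 Hz


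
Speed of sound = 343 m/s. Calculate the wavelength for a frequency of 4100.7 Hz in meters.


Given values:
  c = 343 m/s, f = 4100.7 Hz
Formula: lambda = c / f
lambda = 343 / 4100.7
lambda = 0.0836

0.0836 m


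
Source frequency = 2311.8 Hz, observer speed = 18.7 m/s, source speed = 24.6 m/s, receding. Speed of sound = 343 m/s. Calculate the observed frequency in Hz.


Given values:
  f_s = 2311.8 Hz, v_o = 18.7 m/s, v_s = 24.6 m/s
  Direction: receding
Formula: f_o = f_s * (c - v_o) / (c + v_s)
Numerator: c - v_o = 343 - 18.7 = 324.3
Denominator: c + v_s = 343 + 24.6 = 367.6
f_o = 2311.8 * 324.3 / 367.6 = 2039.49

2039.49 Hz


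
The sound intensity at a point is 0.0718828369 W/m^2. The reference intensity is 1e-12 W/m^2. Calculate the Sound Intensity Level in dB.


Given values:
  I = 0.0718828369 W/m^2
  I_ref = 1e-12 W/m^2
Formula: SIL = 10 * log10(I / I_ref)
Compute ratio: I / I_ref = 71882836900
Compute log10: log10(71882836900) = 10.856625
Multiply: SIL = 10 * 10.856625 = 108.57

108.57 dB


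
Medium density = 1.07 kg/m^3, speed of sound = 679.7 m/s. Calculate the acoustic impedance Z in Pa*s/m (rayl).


Given values:
  rho = 1.07 kg/m^3
  c = 679.7 m/s
Formula: Z = rho * c
Z = 1.07 * 679.7
Z = 727.28

727.28 rayl


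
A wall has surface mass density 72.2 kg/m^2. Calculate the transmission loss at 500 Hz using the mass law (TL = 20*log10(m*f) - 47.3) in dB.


Given values:
  m = 72.2 kg/m^2, f = 500 Hz
Formula: TL = 20 * log10(m * f) - 47.3
Compute m * f = 72.2 * 500 = 36100.0
Compute log10(36100.0) = 4.557507
Compute 20 * 4.557507 = 91.1501
TL = 91.1501 - 47.3 = 43.85

43.85 dB


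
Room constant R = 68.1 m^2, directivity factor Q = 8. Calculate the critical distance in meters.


Given values:
  R = 68.1 m^2, Q = 8
Formula: d_c = 0.141 * sqrt(Q * R)
Compute Q * R = 8 * 68.1 = 544.8
Compute sqrt(544.8) = 23.341
d_c = 0.141 * 23.341 = 3.291

3.291 m


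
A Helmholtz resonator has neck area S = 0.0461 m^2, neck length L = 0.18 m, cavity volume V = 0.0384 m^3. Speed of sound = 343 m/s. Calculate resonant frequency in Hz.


Given values:
  S = 0.0461 m^2, L = 0.18 m, V = 0.0384 m^3, c = 343 m/s
Formula: f = (c / (2*pi)) * sqrt(S / (V * L))
Compute V * L = 0.0384 * 0.18 = 0.006912
Compute S / (V * L) = 0.0461 / 0.006912 = 6.6696
Compute sqrt(6.6696) = 2.582557
Compute c / (2*pi) = 343 / 6.283185 = 54.590148
f = 54.590148 * 2.582557 = 140.98

140.98 Hz


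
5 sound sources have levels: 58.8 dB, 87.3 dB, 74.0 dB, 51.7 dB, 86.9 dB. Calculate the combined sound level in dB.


Formula: L_total = 10 * log10( sum(10^(Li/10)) )
  Source 1: 10^(58.8/10) = 758577.575
  Source 2: 10^(87.3/10) = 537031796.3703
  Source 3: 10^(74.0/10) = 25118864.3151
  Source 4: 10^(51.7/10) = 147910.8388
  Source 5: 10^(86.9/10) = 489778819.3684
Sum of linear values = 1052835968.4676
L_total = 10 * log10(1052835968.4676) = 90.22

90.22 dB


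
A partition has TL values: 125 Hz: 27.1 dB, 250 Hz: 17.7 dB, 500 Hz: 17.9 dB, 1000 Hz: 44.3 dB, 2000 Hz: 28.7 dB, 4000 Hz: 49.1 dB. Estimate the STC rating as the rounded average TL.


Given TL values at each frequency:
  125 Hz: 27.1 dB
  250 Hz: 17.7 dB
  500 Hz: 17.9 dB
  1000 Hz: 44.3 dB
  2000 Hz: 28.7 dB
  4000 Hz: 49.1 dB
Formula: STC ~ round(average of TL values)
Sum = 27.1 + 17.7 + 17.9 + 44.3 + 28.7 + 49.1 = 184.8
Average = 184.8 / 6 = 30.8
Rounded: 31

31


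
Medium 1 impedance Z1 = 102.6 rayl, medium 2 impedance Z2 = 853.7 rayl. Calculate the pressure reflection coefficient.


Given values:
  Z1 = 102.6 rayl, Z2 = 853.7 rayl
Formula: R = (Z2 - Z1) / (Z2 + Z1)
Numerator: Z2 - Z1 = 853.7 - 102.6 = 751.1
Denominator: Z2 + Z1 = 853.7 + 102.6 = 956.3
R = 751.1 / 956.3 = 0.7854

0.7854


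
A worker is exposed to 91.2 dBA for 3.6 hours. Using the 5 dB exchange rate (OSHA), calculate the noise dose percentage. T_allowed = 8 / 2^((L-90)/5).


Given values:
  L = 91.2 dBA, T = 3.6 hours
Formula: T_allowed = 8 / 2^((L - 90) / 5)
Compute exponent: (91.2 - 90) / 5 = 0.24
Compute 2^(0.24) = 1.180993
T_allowed = 8 / 1.180993 = 6.773961 hours
Dose = (T / T_allowed) * 100
Dose = (3.6 / 6.773961) * 100 = 53.14

53.14 %


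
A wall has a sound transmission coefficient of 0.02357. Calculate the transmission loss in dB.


Given values:
  tau = 0.02357
Formula: TL = 10 * log10(1 / tau)
Compute 1 / tau = 1 / 0.02357 = 42.4268
Compute log10(42.4268) = 1.62764
TL = 10 * 1.62764 = 16.28

16.28 dB


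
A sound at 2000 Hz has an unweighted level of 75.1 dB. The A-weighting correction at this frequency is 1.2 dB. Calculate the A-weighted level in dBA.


Given values:
  SPL = 75.1 dB
  A-weighting at 2000 Hz = 1.2 dB
Formula: L_A = SPL + A_weight
L_A = 75.1 + (1.2)
L_A = 76.3

76.3 dBA


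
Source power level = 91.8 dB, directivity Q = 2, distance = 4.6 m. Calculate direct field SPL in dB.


Given values:
  Lw = 91.8 dB, Q = 2, r = 4.6 m
Formula: SPL = Lw + 10 * log10(Q / (4 * pi * r^2))
Compute 4 * pi * r^2 = 4 * pi * 4.6^2 = 265.9044
Compute Q / denom = 2 / 265.9044 = 0.0075215
Compute 10 * log10(0.0075215) = -21.237
SPL = 91.8 + (-21.237) = 70.56

70.56 dB


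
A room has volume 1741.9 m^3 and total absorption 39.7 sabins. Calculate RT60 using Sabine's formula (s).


Given values:
  V = 1741.9 m^3
  A = 39.7 sabins
Formula: RT60 = 0.161 * V / A
Numerator: 0.161 * 1741.9 = 280.4459
RT60 = 280.4459 / 39.7 = 7.064

7.064 s


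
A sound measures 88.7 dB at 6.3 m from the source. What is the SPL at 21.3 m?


Given values:
  SPL1 = 88.7 dB, r1 = 6.3 m, r2 = 21.3 m
Formula: SPL2 = SPL1 - 20 * log10(r2 / r1)
Compute ratio: r2 / r1 = 21.3 / 6.3 = 3.381
Compute log10: log10(3.381) = 0.529045
Compute drop: 20 * 0.529045 = 10.5809
SPL2 = 88.7 - 10.5809 = 78.12

78.12 dB


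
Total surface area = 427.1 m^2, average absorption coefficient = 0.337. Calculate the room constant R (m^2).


Given values:
  S = 427.1 m^2, alpha = 0.337
Formula: R = S * alpha / (1 - alpha)
Numerator: 427.1 * 0.337 = 143.9327
Denominator: 1 - 0.337 = 0.663
R = 143.9327 / 0.663 = 217.09

217.09 m^2


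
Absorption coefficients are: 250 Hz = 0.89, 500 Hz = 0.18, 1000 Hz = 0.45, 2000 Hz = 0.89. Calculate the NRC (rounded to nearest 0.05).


Given values:
  a_250 = 0.89, a_500 = 0.18
  a_1000 = 0.45, a_2000 = 0.89
Formula: NRC = (a250 + a500 + a1000 + a2000) / 4
Sum = 0.89 + 0.18 + 0.45 + 0.89 = 2.41
NRC = 2.41 / 4 = 0.6025
Rounded to nearest 0.05: 0.6

0.6


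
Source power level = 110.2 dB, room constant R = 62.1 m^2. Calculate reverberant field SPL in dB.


Given values:
  Lw = 110.2 dB, R = 62.1 m^2
Formula: SPL = Lw + 10 * log10(4 / R)
Compute 4 / R = 4 / 62.1 = 0.064412
Compute 10 * log10(0.064412) = -11.9103
SPL = 110.2 + (-11.9103) = 98.29

98.29 dB


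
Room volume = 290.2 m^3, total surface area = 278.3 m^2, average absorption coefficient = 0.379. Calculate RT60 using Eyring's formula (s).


Given values:
  V = 290.2 m^3, S = 278.3 m^2, alpha = 0.379
Formula: RT60 = 0.161 * V / (-S * ln(1 - alpha))
Compute ln(1 - 0.379) = ln(0.621) = -0.476424
Denominator: -278.3 * -0.476424 = 132.5888
Numerator: 0.161 * 290.2 = 46.7222
RT60 = 46.7222 / 132.5888 = 0.352

0.352 s


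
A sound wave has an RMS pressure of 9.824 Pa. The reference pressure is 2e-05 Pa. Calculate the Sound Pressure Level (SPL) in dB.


Given values:
  p = 9.824 Pa
  p_ref = 2e-05 Pa
Formula: SPL = 20 * log10(p / p_ref)
Compute ratio: p / p_ref = 9.824 / 2e-05 = 491200
Compute log10: log10(491200) = 5.691258
Multiply: SPL = 20 * 5.691258 = 113.83

113.83 dB


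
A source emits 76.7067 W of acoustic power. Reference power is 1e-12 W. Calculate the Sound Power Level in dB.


Given values:
  W = 76.7067 W
  W_ref = 1e-12 W
Formula: SWL = 10 * log10(W / W_ref)
Compute ratio: W / W_ref = 76706700000000
Compute log10: log10(76706700000000) = 13.884833
Multiply: SWL = 10 * 13.884833 = 138.85

138.85 dB


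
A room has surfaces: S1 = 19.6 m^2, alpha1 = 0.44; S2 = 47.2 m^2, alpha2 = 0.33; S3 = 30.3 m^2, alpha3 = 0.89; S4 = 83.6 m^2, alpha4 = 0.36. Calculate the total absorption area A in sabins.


Given surfaces:
  Surface 1: 19.6 * 0.44 = 8.624
  Surface 2: 47.2 * 0.33 = 15.576
  Surface 3: 30.3 * 0.89 = 26.967
  Surface 4: 83.6 * 0.36 = 30.096
Formula: A = sum(Si * alpha_i)
A = 8.624 + 15.576 + 26.967 + 30.096
A = 81.26

81.26 sabins


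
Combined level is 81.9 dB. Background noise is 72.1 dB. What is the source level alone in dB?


Given values:
  L_total = 81.9 dB, L_bg = 72.1 dB
Formula: L_source = 10 * log10(10^(L_total/10) - 10^(L_bg/10))
Convert to linear:
  10^(81.9/10) = 154881661.8912
  10^(72.1/10) = 16218100.9736
Difference: 154881661.8912 - 16218100.9736 = 138663560.9176
L_source = 10 * log10(138663560.9176) = 81.42

81.42 dB


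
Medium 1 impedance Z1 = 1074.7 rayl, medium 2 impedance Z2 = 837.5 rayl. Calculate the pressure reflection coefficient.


Given values:
  Z1 = 1074.7 rayl, Z2 = 837.5 rayl
Formula: R = (Z2 - Z1) / (Z2 + Z1)
Numerator: Z2 - Z1 = 837.5 - 1074.7 = -237.2
Denominator: Z2 + Z1 = 837.5 + 1074.7 = 1912.2
R = -237.2 / 1912.2 = -0.124

-0.124


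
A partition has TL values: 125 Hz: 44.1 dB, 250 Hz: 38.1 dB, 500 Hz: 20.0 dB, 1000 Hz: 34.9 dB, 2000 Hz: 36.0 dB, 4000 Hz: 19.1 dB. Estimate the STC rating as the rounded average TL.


Given TL values at each frequency:
  125 Hz: 44.1 dB
  250 Hz: 38.1 dB
  500 Hz: 20.0 dB
  1000 Hz: 34.9 dB
  2000 Hz: 36.0 dB
  4000 Hz: 19.1 dB
Formula: STC ~ round(average of TL values)
Sum = 44.1 + 38.1 + 20.0 + 34.9 + 36.0 + 19.1 = 192.2
Average = 192.2 / 6 = 32.03
Rounded: 32

32


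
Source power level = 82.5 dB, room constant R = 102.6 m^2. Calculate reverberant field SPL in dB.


Given values:
  Lw = 82.5 dB, R = 102.6 m^2
Formula: SPL = Lw + 10 * log10(4 / R)
Compute 4 / R = 4 / 102.6 = 0.038986
Compute 10 * log10(0.038986) = -14.0909
SPL = 82.5 + (-14.0909) = 68.41

68.41 dB


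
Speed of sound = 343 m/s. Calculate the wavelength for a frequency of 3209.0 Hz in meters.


Given values:
  c = 343 m/s, f = 3209.0 Hz
Formula: lambda = c / f
lambda = 343 / 3209.0
lambda = 0.1069

0.1069 m


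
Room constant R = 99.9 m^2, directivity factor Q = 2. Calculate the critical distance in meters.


Given values:
  R = 99.9 m^2, Q = 2
Formula: d_c = 0.141 * sqrt(Q * R)
Compute Q * R = 2 * 99.9 = 199.8
Compute sqrt(199.8) = 14.1351
d_c = 0.141 * 14.1351 = 1.993

1.993 m


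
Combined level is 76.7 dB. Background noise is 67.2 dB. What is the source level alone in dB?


Given values:
  L_total = 76.7 dB, L_bg = 67.2 dB
Formula: L_source = 10 * log10(10^(L_total/10) - 10^(L_bg/10))
Convert to linear:
  10^(76.7/10) = 46773514.1287
  10^(67.2/10) = 5248074.6025
Difference: 46773514.1287 - 5248074.6025 = 41525439.5262
L_source = 10 * log10(41525439.5262) = 76.18

76.18 dB


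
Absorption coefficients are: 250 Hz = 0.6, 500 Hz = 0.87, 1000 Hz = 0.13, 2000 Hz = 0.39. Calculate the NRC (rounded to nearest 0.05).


Given values:
  a_250 = 0.6, a_500 = 0.87
  a_1000 = 0.13, a_2000 = 0.39
Formula: NRC = (a250 + a500 + a1000 + a2000) / 4
Sum = 0.6 + 0.87 + 0.13 + 0.39 = 1.99
NRC = 1.99 / 4 = 0.4975
Rounded to nearest 0.05: 0.5

0.5


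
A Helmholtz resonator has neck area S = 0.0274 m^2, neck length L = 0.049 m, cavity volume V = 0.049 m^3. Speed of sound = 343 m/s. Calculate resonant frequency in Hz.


Given values:
  S = 0.0274 m^2, L = 0.049 m, V = 0.049 m^3, c = 343 m/s
Formula: f = (c / (2*pi)) * sqrt(S / (V * L))
Compute V * L = 0.049 * 0.049 = 0.002401
Compute S / (V * L) = 0.0274 / 0.002401 = 11.4119
Compute sqrt(11.4119) = 3.37815
Compute c / (2*pi) = 343 / 6.283185 = 54.590148
f = 54.590148 * 3.37815 = 184.41

184.41 Hz


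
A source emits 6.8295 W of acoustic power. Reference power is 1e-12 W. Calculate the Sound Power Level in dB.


Given values:
  W = 6.8295 W
  W_ref = 1e-12 W
Formula: SWL = 10 * log10(W / W_ref)
Compute ratio: W / W_ref = 6829500000000
Compute log10: log10(6829500000000) = 12.834389
Multiply: SWL = 10 * 12.834389 = 128.34

128.34 dB


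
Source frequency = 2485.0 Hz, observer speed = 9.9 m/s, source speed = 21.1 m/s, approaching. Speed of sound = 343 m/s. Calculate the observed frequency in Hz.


Given values:
  f_s = 2485.0 Hz, v_o = 9.9 m/s, v_s = 21.1 m/s
  Direction: approaching
Formula: f_o = f_s * (c + v_o) / (c - v_s)
Numerator: c + v_o = 343 + 9.9 = 352.9
Denominator: c - v_s = 343 - 21.1 = 321.9
f_o = 2485.0 * 352.9 / 321.9 = 2724.31

2724.31 Hz


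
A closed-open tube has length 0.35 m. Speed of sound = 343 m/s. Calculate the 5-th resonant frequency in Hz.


Given values:
  Tube type: closed-open, L = 0.35 m, c = 343 m/s, n = 5
Formula: f_n = (2n - 1) * c / (4 * L)
Compute 2n - 1 = 2*5 - 1 = 9
Compute 4 * L = 4 * 0.35 = 1.4
f = 9 * 343 / 1.4
f = 2205.0

2205.0 Hz


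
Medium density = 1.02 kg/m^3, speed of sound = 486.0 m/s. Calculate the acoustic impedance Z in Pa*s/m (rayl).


Given values:
  rho = 1.02 kg/m^3
  c = 486.0 m/s
Formula: Z = rho * c
Z = 1.02 * 486.0
Z = 495.72

495.72 rayl


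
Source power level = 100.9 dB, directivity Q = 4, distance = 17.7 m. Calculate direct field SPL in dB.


Given values:
  Lw = 100.9 dB, Q = 4, r = 17.7 m
Formula: SPL = Lw + 10 * log10(Q / (4 * pi * r^2))
Compute 4 * pi * r^2 = 4 * pi * 17.7^2 = 3936.9182
Compute Q / denom = 4 / 3936.9182 = 0.00101602
Compute 10 * log10(0.00101602) = -29.931
SPL = 100.9 + (-29.931) = 70.97

70.97 dB


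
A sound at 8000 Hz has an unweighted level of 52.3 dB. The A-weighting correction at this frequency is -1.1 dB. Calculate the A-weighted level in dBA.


Given values:
  SPL = 52.3 dB
  A-weighting at 8000 Hz = -1.1 dB
Formula: L_A = SPL + A_weight
L_A = 52.3 + (-1.1)
L_A = 51.2

51.2 dBA


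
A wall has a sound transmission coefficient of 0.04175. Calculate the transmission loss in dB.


Given values:
  tau = 0.04175
Formula: TL = 10 * log10(1 / tau)
Compute 1 / tau = 1 / 0.04175 = 23.9521
Compute log10(23.9521) = 1.379344
TL = 10 * 1.379344 = 13.79

13.79 dB


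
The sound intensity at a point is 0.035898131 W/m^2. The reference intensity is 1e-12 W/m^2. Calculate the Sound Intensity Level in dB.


Given values:
  I = 0.035898131 W/m^2
  I_ref = 1e-12 W/m^2
Formula: SIL = 10 * log10(I / I_ref)
Compute ratio: I / I_ref = 35898131000
Compute log10: log10(35898131000) = 10.555072
Multiply: SIL = 10 * 10.555072 = 105.55

105.55 dB


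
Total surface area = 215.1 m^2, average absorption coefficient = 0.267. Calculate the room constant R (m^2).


Given values:
  S = 215.1 m^2, alpha = 0.267
Formula: R = S * alpha / (1 - alpha)
Numerator: 215.1 * 0.267 = 57.4317
Denominator: 1 - 0.267 = 0.733
R = 57.4317 / 0.733 = 78.35

78.35 m^2


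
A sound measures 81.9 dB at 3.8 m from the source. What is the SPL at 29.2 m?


Given values:
  SPL1 = 81.9 dB, r1 = 3.8 m, r2 = 29.2 m
Formula: SPL2 = SPL1 - 20 * log10(r2 / r1)
Compute ratio: r2 / r1 = 29.2 / 3.8 = 7.6842
Compute log10: log10(7.6842) = 0.885599
Compute drop: 20 * 0.885599 = 17.712
SPL2 = 81.9 - 17.712 = 64.19

64.19 dB


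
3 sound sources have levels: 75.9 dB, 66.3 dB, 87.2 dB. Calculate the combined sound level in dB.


Formula: L_total = 10 * log10( sum(10^(Li/10)) )
  Source 1: 10^(75.9/10) = 38904514.4994
  Source 2: 10^(66.3/10) = 4265795.188
  Source 3: 10^(87.2/10) = 524807460.2498
Sum of linear values = 567977769.9372
L_total = 10 * log10(567977769.9372) = 87.54

87.54 dB


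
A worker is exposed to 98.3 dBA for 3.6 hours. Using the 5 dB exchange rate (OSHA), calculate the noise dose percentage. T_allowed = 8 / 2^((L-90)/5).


Given values:
  L = 98.3 dBA, T = 3.6 hours
Formula: T_allowed = 8 / 2^((L - 90) / 5)
Compute exponent: (98.3 - 90) / 5 = 1.66
Compute 2^(1.66) = 3.160165
T_allowed = 8 / 3.160165 = 2.531513 hours
Dose = (T / T_allowed) * 100
Dose = (3.6 / 2.531513) * 100 = 142.21

142.21 %


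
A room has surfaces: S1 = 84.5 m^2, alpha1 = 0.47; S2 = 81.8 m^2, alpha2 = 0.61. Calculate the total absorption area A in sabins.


Given surfaces:
  Surface 1: 84.5 * 0.47 = 39.715
  Surface 2: 81.8 * 0.61 = 49.898
Formula: A = sum(Si * alpha_i)
A = 39.715 + 49.898
A = 89.61

89.61 sabins


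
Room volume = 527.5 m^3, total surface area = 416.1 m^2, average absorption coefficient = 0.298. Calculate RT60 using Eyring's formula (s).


Given values:
  V = 527.5 m^3, S = 416.1 m^2, alpha = 0.298
Formula: RT60 = 0.161 * V / (-S * ln(1 - alpha))
Compute ln(1 - 0.298) = ln(0.702) = -0.353822
Denominator: -416.1 * -0.353822 = 147.2253
Numerator: 0.161 * 527.5 = 84.9275
RT60 = 84.9275 / 147.2253 = 0.577

0.577 s


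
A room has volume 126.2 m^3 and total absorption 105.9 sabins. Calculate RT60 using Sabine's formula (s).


Given values:
  V = 126.2 m^3
  A = 105.9 sabins
Formula: RT60 = 0.161 * V / A
Numerator: 0.161 * 126.2 = 20.3182
RT60 = 20.3182 / 105.9 = 0.192

0.192 s


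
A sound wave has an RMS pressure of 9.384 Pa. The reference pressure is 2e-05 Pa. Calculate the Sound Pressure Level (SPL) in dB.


Given values:
  p = 9.384 Pa
  p_ref = 2e-05 Pa
Formula: SPL = 20 * log10(p / p_ref)
Compute ratio: p / p_ref = 9.384 / 2e-05 = 469200
Compute log10: log10(469200) = 5.671358
Multiply: SPL = 20 * 5.671358 = 113.43

113.43 dB


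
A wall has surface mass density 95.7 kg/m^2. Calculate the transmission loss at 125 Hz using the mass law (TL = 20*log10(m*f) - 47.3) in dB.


Given values:
  m = 95.7 kg/m^2, f = 125 Hz
Formula: TL = 20 * log10(m * f) - 47.3
Compute m * f = 95.7 * 125 = 11962.5
Compute log10(11962.5) = 4.077822
Compute 20 * 4.077822 = 81.5564
TL = 81.5564 - 47.3 = 34.26

34.26 dB


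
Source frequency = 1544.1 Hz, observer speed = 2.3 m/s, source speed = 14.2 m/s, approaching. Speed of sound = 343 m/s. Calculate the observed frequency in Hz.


Given values:
  f_s = 1544.1 Hz, v_o = 2.3 m/s, v_s = 14.2 m/s
  Direction: approaching
Formula: f_o = f_s * (c + v_o) / (c - v_s)
Numerator: c + v_o = 343 + 2.3 = 345.3
Denominator: c - v_s = 343 - 14.2 = 328.8
f_o = 1544.1 * 345.3 / 328.8 = 1621.59

1621.59 Hz


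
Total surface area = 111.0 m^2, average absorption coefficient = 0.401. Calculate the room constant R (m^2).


Given values:
  S = 111.0 m^2, alpha = 0.401
Formula: R = S * alpha / (1 - alpha)
Numerator: 111.0 * 0.401 = 44.511
Denominator: 1 - 0.401 = 0.599
R = 44.511 / 0.599 = 74.31

74.31 m^2


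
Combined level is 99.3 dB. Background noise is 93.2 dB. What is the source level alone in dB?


Given values:
  L_total = 99.3 dB, L_bg = 93.2 dB
Formula: L_source = 10 * log10(10^(L_total/10) - 10^(L_bg/10))
Convert to linear:
  10^(99.3/10) = 8511380382.0238
  10^(93.2/10) = 2089296130.854
Difference: 8511380382.0238 - 2089296130.854 = 6422084251.1698
L_source = 10 * log10(6422084251.1698) = 98.08

98.08 dB


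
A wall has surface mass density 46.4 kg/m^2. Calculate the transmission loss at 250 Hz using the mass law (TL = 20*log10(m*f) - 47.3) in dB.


Given values:
  m = 46.4 kg/m^2, f = 250 Hz
Formula: TL = 20 * log10(m * f) - 47.3
Compute m * f = 46.4 * 250 = 11600.0
Compute log10(11600.0) = 4.064458
Compute 20 * 4.064458 = 81.2892
TL = 81.2892 - 47.3 = 33.99

33.99 dB


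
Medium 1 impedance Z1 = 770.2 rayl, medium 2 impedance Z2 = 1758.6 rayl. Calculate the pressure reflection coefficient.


Given values:
  Z1 = 770.2 rayl, Z2 = 1758.6 rayl
Formula: R = (Z2 - Z1) / (Z2 + Z1)
Numerator: Z2 - Z1 = 1758.6 - 770.2 = 988.4
Denominator: Z2 + Z1 = 1758.6 + 770.2 = 2528.8
R = 988.4 / 2528.8 = 0.3909

0.3909


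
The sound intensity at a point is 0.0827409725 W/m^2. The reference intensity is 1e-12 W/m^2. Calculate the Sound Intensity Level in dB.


Given values:
  I = 0.0827409725 W/m^2
  I_ref = 1e-12 W/m^2
Formula: SIL = 10 * log10(I / I_ref)
Compute ratio: I / I_ref = 82740972500
Compute log10: log10(82740972500) = 10.917721
Multiply: SIL = 10 * 10.917721 = 109.18

109.18 dB


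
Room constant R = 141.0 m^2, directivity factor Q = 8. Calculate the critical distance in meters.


Given values:
  R = 141.0 m^2, Q = 8
Formula: d_c = 0.141 * sqrt(Q * R)
Compute Q * R = 8 * 141.0 = 1128.0
Compute sqrt(1128.0) = 33.5857
d_c = 0.141 * 33.5857 = 4.736

4.736 m


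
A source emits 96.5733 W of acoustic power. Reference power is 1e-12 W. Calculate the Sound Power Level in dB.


Given values:
  W = 96.5733 W
  W_ref = 1e-12 W
Formula: SWL = 10 * log10(W / W_ref)
Compute ratio: W / W_ref = 96573300000000
Compute log10: log10(96573300000000) = 13.984857
Multiply: SWL = 10 * 13.984857 = 139.85

139.85 dB


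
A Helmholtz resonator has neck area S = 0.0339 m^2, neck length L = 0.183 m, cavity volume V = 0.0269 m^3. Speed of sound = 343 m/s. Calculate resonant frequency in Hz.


Given values:
  S = 0.0339 m^2, L = 0.183 m, V = 0.0269 m^3, c = 343 m/s
Formula: f = (c / (2*pi)) * sqrt(S / (V * L))
Compute V * L = 0.0269 * 0.183 = 0.0049227
Compute S / (V * L) = 0.0339 / 0.0049227 = 6.8865
Compute sqrt(6.8865) = 2.624214
Compute c / (2*pi) = 343 / 6.283185 = 54.590148
f = 54.590148 * 2.624214 = 143.26

143.26 Hz


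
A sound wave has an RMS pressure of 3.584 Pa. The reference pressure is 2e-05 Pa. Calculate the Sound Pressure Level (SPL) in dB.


Given values:
  p = 3.584 Pa
  p_ref = 2e-05 Pa
Formula: SPL = 20 * log10(p / p_ref)
Compute ratio: p / p_ref = 3.584 / 2e-05 = 179200
Compute log10: log10(179200) = 5.253338
Multiply: SPL = 20 * 5.253338 = 105.07

105.07 dB


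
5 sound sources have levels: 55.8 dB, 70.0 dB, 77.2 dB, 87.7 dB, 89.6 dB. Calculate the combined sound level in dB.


Formula: L_total = 10 * log10( sum(10^(Li/10)) )
  Source 1: 10^(55.8/10) = 380189.3963
  Source 2: 10^(70.0/10) = 10000000.0
  Source 3: 10^(77.2/10) = 52480746.025
  Source 4: 10^(87.7/10) = 588843655.3556
  Source 5: 10^(89.6/10) = 912010839.3559
Sum of linear values = 1563715430.1328
L_total = 10 * log10(1563715430.1328) = 91.94

91.94 dB


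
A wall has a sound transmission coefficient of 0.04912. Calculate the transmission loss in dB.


Given values:
  tau = 0.04912
Formula: TL = 10 * log10(1 / tau)
Compute 1 / tau = 1 / 0.04912 = 20.3583
Compute log10(20.3583) = 1.308742
TL = 10 * 1.308742 = 13.09

13.09 dB


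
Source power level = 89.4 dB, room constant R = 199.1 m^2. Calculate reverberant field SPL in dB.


Given values:
  Lw = 89.4 dB, R = 199.1 m^2
Formula: SPL = Lw + 10 * log10(4 / R)
Compute 4 / R = 4 / 199.1 = 0.02009
Compute 10 * log10(0.02009) = -16.9702
SPL = 89.4 + (-16.9702) = 72.43

72.43 dB


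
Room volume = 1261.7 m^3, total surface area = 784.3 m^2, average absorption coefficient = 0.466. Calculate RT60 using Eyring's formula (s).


Given values:
  V = 1261.7 m^3, S = 784.3 m^2, alpha = 0.466
Formula: RT60 = 0.161 * V / (-S * ln(1 - alpha))
Compute ln(1 - 0.466) = ln(0.534) = -0.627359
Denominator: -784.3 * -0.627359 = 492.0377
Numerator: 0.161 * 1261.7 = 203.1337
RT60 = 203.1337 / 492.0377 = 0.413

0.413 s


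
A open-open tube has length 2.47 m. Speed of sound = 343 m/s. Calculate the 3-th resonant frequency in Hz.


Given values:
  Tube type: open-open, L = 2.47 m, c = 343 m/s, n = 3
Formula: f_n = n * c / (2 * L)
Compute 2 * L = 2 * 2.47 = 4.94
f = 3 * 343 / 4.94
f = 208.3

208.3 Hz


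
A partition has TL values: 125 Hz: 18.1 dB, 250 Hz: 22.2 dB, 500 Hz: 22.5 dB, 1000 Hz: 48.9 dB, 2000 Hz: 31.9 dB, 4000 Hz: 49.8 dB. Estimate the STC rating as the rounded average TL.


Given TL values at each frequency:
  125 Hz: 18.1 dB
  250 Hz: 22.2 dB
  500 Hz: 22.5 dB
  1000 Hz: 48.9 dB
  2000 Hz: 31.9 dB
  4000 Hz: 49.8 dB
Formula: STC ~ round(average of TL values)
Sum = 18.1 + 22.2 + 22.5 + 48.9 + 31.9 + 49.8 = 193.4
Average = 193.4 / 6 = 32.23
Rounded: 32

32


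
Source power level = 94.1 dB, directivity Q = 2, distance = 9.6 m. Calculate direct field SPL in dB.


Given values:
  Lw = 94.1 dB, Q = 2, r = 9.6 m
Formula: SPL = Lw + 10 * log10(Q / (4 * pi * r^2))
Compute 4 * pi * r^2 = 4 * pi * 9.6^2 = 1158.1167
Compute Q / denom = 2 / 1158.1167 = 0.00172694
Compute 10 * log10(0.00172694) = -27.6272
SPL = 94.1 + (-27.6272) = 66.47

66.47 dB


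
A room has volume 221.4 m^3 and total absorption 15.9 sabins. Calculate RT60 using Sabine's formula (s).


Given values:
  V = 221.4 m^3
  A = 15.9 sabins
Formula: RT60 = 0.161 * V / A
Numerator: 0.161 * 221.4 = 35.6454
RT60 = 35.6454 / 15.9 = 2.242

2.242 s


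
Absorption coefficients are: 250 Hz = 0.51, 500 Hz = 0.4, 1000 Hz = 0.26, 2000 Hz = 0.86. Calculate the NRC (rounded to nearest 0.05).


Given values:
  a_250 = 0.51, a_500 = 0.4
  a_1000 = 0.26, a_2000 = 0.86
Formula: NRC = (a250 + a500 + a1000 + a2000) / 4
Sum = 0.51 + 0.4 + 0.26 + 0.86 = 2.03
NRC = 2.03 / 4 = 0.5075
Rounded to nearest 0.05: 0.5

0.5


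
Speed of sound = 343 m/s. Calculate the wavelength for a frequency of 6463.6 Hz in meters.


Given values:
  c = 343 m/s, f = 6463.6 Hz
Formula: lambda = c / f
lambda = 343 / 6463.6
lambda = 0.0531

0.0531 m


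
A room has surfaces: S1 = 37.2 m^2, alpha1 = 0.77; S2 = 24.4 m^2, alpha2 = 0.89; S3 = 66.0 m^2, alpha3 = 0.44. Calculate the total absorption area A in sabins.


Given surfaces:
  Surface 1: 37.2 * 0.77 = 28.644
  Surface 2: 24.4 * 0.89 = 21.716
  Surface 3: 66.0 * 0.44 = 29.04
Formula: A = sum(Si * alpha_i)
A = 28.644 + 21.716 + 29.04
A = 79.4

79.4 sabins


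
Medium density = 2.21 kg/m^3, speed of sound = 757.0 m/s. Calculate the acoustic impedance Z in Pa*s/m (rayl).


Given values:
  rho = 2.21 kg/m^3
  c = 757.0 m/s
Formula: Z = rho * c
Z = 2.21 * 757.0
Z = 1672.97

1672.97 rayl


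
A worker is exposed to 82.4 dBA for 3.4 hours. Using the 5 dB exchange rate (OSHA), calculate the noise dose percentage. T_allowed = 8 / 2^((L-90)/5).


Given values:
  L = 82.4 dBA, T = 3.4 hours
Formula: T_allowed = 8 / 2^((L - 90) / 5)
Compute exponent: (82.4 - 90) / 5 = -1.52
Compute 2^(-1.52) = 0.348686
T_allowed = 8 / 0.348686 = 22.943278 hours
Dose = (T / T_allowed) * 100
Dose = (3.4 / 22.943278) * 100 = 14.82

14.82 %


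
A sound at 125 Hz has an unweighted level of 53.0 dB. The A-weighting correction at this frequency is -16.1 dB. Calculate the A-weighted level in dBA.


Given values:
  SPL = 53.0 dB
  A-weighting at 125 Hz = -16.1 dB
Formula: L_A = SPL + A_weight
L_A = 53.0 + (-16.1)
L_A = 36.9

36.9 dBA


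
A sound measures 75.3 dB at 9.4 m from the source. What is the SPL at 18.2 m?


Given values:
  SPL1 = 75.3 dB, r1 = 9.4 m, r2 = 18.2 m
Formula: SPL2 = SPL1 - 20 * log10(r2 / r1)
Compute ratio: r2 / r1 = 18.2 / 9.4 = 1.9362
Compute log10: log10(1.9362) = 0.28695
Compute drop: 20 * 0.28695 = 5.739
SPL2 = 75.3 - 5.739 = 69.56

69.56 dB


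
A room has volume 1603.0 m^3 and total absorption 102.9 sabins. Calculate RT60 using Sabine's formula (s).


Given values:
  V = 1603.0 m^3
  A = 102.9 sabins
Formula: RT60 = 0.161 * V / A
Numerator: 0.161 * 1603.0 = 258.083
RT60 = 258.083 / 102.9 = 2.508

2.508 s


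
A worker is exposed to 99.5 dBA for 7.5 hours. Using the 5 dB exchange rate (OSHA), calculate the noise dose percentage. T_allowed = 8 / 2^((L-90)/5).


Given values:
  L = 99.5 dBA, T = 7.5 hours
Formula: T_allowed = 8 / 2^((L - 90) / 5)
Compute exponent: (99.5 - 90) / 5 = 1.9
Compute 2^(1.9) = 3.732132
T_allowed = 8 / 3.732132 = 2.143547 hours
Dose = (T / T_allowed) * 100
Dose = (7.5 / 2.143547) * 100 = 349.89

349.89 %


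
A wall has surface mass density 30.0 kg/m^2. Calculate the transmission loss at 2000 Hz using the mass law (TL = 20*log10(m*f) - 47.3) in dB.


Given values:
  m = 30.0 kg/m^2, f = 2000 Hz
Formula: TL = 20 * log10(m * f) - 47.3
Compute m * f = 30.0 * 2000 = 60000.0
Compute log10(60000.0) = 4.778151
Compute 20 * 4.778151 = 95.563
TL = 95.563 - 47.3 = 48.26

48.26 dB


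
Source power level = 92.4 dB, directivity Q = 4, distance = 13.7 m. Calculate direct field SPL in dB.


Given values:
  Lw = 92.4 dB, Q = 4, r = 13.7 m
Formula: SPL = Lw + 10 * log10(Q / (4 * pi * r^2))
Compute 4 * pi * r^2 = 4 * pi * 13.7^2 = 2358.5821
Compute Q / denom = 4 / 2358.5821 = 0.00169593
Compute 10 * log10(0.00169593) = -27.7059
SPL = 92.4 + (-27.7059) = 64.69

64.69 dB


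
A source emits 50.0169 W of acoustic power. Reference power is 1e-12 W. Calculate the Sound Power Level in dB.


Given values:
  W = 50.0169 W
  W_ref = 1e-12 W
Formula: SWL = 10 * log10(W / W_ref)
Compute ratio: W / W_ref = 50016900000000
Compute log10: log10(50016900000000) = 13.699117
Multiply: SWL = 10 * 13.699117 = 136.99

136.99 dB


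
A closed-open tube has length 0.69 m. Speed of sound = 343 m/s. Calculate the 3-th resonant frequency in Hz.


Given values:
  Tube type: closed-open, L = 0.69 m, c = 343 m/s, n = 3
Formula: f_n = (2n - 1) * c / (4 * L)
Compute 2n - 1 = 2*3 - 1 = 5
Compute 4 * L = 4 * 0.69 = 2.76
f = 5 * 343 / 2.76
f = 621.38

621.38 Hz


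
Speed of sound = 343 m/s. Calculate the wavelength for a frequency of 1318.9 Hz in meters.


Given values:
  c = 343 m/s, f = 1318.9 Hz
Formula: lambda = c / f
lambda = 343 / 1318.9
lambda = 0.2601

0.2601 m


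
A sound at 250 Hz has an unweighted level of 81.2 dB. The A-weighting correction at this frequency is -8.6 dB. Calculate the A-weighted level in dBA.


Given values:
  SPL = 81.2 dB
  A-weighting at 250 Hz = -8.6 dB
Formula: L_A = SPL + A_weight
L_A = 81.2 + (-8.6)
L_A = 72.6

72.6 dBA


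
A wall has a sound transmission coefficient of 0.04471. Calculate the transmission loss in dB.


Given values:
  tau = 0.04471
Formula: TL = 10 * log10(1 / tau)
Compute 1 / tau = 1 / 0.04471 = 22.3664
Compute log10(22.3664) = 1.349596
TL = 10 * 1.349596 = 13.5

13.5 dB


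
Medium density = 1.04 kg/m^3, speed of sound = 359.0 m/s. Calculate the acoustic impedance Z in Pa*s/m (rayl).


Given values:
  rho = 1.04 kg/m^3
  c = 359.0 m/s
Formula: Z = rho * c
Z = 1.04 * 359.0
Z = 373.36

373.36 rayl


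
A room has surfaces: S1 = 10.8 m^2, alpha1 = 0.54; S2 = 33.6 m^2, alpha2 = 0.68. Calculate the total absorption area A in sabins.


Given surfaces:
  Surface 1: 10.8 * 0.54 = 5.832
  Surface 2: 33.6 * 0.68 = 22.848
Formula: A = sum(Si * alpha_i)
A = 5.832 + 22.848
A = 28.68

28.68 sabins


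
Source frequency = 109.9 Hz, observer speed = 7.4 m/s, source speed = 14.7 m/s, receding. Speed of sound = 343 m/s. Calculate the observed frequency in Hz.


Given values:
  f_s = 109.9 Hz, v_o = 7.4 m/s, v_s = 14.7 m/s
  Direction: receding
Formula: f_o = f_s * (c - v_o) / (c + v_s)
Numerator: c - v_o = 343 - 7.4 = 335.6
Denominator: c + v_s = 343 + 14.7 = 357.7
f_o = 109.9 * 335.6 / 357.7 = 103.11

103.11 Hz


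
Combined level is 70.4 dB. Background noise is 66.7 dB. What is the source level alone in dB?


Given values:
  L_total = 70.4 dB, L_bg = 66.7 dB
Formula: L_source = 10 * log10(10^(L_total/10) - 10^(L_bg/10))
Convert to linear:
  10^(70.4/10) = 10964781.9614
  10^(66.7/10) = 4677351.4129
Difference: 10964781.9614 - 4677351.4129 = 6287430.5485
L_source = 10 * log10(6287430.5485) = 67.98

67.98 dB


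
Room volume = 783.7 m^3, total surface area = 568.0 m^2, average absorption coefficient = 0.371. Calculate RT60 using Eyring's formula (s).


Given values:
  V = 783.7 m^3, S = 568.0 m^2, alpha = 0.371
Formula: RT60 = 0.161 * V / (-S * ln(1 - alpha))
Compute ln(1 - 0.371) = ln(0.629) = -0.463624
Denominator: -568.0 * -0.463624 = 263.3384
Numerator: 0.161 * 783.7 = 126.1757
RT60 = 126.1757 / 263.3384 = 0.479

0.479 s
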